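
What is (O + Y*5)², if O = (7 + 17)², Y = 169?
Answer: 2019241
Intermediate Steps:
O = 576 (O = 24² = 576)
(O + Y*5)² = (576 + 169*5)² = (576 + 845)² = 1421² = 2019241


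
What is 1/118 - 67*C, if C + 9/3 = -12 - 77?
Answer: 727353/118 ≈ 6164.0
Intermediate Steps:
C = -92 (C = -3 + (-12 - 77) = -3 - 89 = -92)
1/118 - 67*C = 1/118 - 67*(-92) = 1/118 + 6164 = 727353/118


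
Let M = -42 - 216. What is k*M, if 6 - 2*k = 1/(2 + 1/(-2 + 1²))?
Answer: -645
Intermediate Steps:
M = -258
k = 5/2 (k = 3 - 1/(2*(2 + 1/(-2 + 1²))) = 3 - 1/(2*(2 + 1/(-2 + 1))) = 3 - 1/(2*(2 + 1/(-1))) = 3 - 1/(2*(2 - 1)) = 3 - ½/1 = 3 - ½*1 = 3 - ½ = 5/2 ≈ 2.5000)
k*M = (5/2)*(-258) = -645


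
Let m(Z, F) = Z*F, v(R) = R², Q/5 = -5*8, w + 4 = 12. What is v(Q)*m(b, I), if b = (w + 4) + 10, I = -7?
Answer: -6160000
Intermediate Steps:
w = 8 (w = -4 + 12 = 8)
Q = -200 (Q = 5*(-5*8) = 5*(-40) = -200)
b = 22 (b = (8 + 4) + 10 = 12 + 10 = 22)
m(Z, F) = F*Z
v(Q)*m(b, I) = (-200)²*(-7*22) = 40000*(-154) = -6160000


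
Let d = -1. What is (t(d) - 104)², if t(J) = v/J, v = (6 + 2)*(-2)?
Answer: 7744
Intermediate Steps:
v = -16 (v = 8*(-2) = -16)
t(J) = -16/J
(t(d) - 104)² = (-16/(-1) - 104)² = (-16*(-1) - 104)² = (16 - 104)² = (-88)² = 7744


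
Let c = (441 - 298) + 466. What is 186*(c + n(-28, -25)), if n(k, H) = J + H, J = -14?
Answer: 106020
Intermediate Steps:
c = 609 (c = 143 + 466 = 609)
n(k, H) = -14 + H
186*(c + n(-28, -25)) = 186*(609 + (-14 - 25)) = 186*(609 - 39) = 186*570 = 106020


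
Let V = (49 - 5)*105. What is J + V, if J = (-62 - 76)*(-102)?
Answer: 18696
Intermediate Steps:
J = 14076 (J = -138*(-102) = 14076)
V = 4620 (V = 44*105 = 4620)
J + V = 14076 + 4620 = 18696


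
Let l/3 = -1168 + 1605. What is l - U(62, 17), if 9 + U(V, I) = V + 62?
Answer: 1196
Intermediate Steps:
l = 1311 (l = 3*(-1168 + 1605) = 3*437 = 1311)
U(V, I) = 53 + V (U(V, I) = -9 + (V + 62) = -9 + (62 + V) = 53 + V)
l - U(62, 17) = 1311 - (53 + 62) = 1311 - 1*115 = 1311 - 115 = 1196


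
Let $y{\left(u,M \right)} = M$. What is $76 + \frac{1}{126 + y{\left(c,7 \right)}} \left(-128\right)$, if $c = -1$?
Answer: $\frac{9980}{133} \approx 75.038$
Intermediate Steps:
$76 + \frac{1}{126 + y{\left(c,7 \right)}} \left(-128\right) = 76 + \frac{1}{126 + 7} \left(-128\right) = 76 + \frac{1}{133} \left(-128\right) = 76 - \frac{128}{133} = \frac{9980}{133}$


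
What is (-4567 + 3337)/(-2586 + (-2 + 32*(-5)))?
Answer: 205/458 ≈ 0.44760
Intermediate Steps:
(-4567 + 3337)/(-2586 + (-2 + 32*(-5))) = -1230/(-2586 + (-2 - 160)) = -1230/(-2586 - 162) = -1230/(-2748) = -1230*(-1/2748) = 205/458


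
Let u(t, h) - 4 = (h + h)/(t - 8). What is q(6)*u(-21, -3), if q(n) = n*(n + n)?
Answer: 8784/29 ≈ 302.90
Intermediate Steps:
q(n) = 2*n**2 (q(n) = n*(2*n) = 2*n**2)
u(t, h) = 4 + 2*h/(-8 + t) (u(t, h) = 4 + (h + h)/(t - 8) = 4 + (2*h)/(-8 + t) = 4 + 2*h/(-8 + t))
q(6)*u(-21, -3) = (2*6**2)*(2*(-16 - 3 + 2*(-21))/(-8 - 21)) = (2*36)*(2*(-16 - 3 - 42)/(-29)) = 72*(2*(-1/29)*(-61)) = 72*(122/29) = 8784/29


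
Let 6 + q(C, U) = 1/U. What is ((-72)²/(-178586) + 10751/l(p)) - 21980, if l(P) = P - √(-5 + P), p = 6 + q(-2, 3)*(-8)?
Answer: -45284564055002/2080437607 + 32253*√417/23299 ≈ -21739.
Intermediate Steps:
q(C, U) = -6 + 1/U
p = 154/3 (p = 6 + (-6 + 1/3)*(-8) = 6 + (-6 + ⅓)*(-8) = 6 - 17/3*(-8) = 6 + 136/3 = 154/3 ≈ 51.333)
((-72)²/(-178586) + 10751/l(p)) - 21980 = ((-72)²/(-178586) + 10751/(154/3 - √(-5 + 154/3))) - 21980 = (5184*(-1/178586) + 10751/(154/3 - √(139/3))) - 21980 = (-2592/89293 + 10751/(154/3 - √417/3)) - 21980 = -1962662732/89293 + 10751/(154/3 - √417/3)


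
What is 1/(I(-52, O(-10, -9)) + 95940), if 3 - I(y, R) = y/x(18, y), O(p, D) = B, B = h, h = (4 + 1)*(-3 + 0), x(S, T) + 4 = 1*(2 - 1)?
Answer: 3/287777 ≈ 1.0425e-5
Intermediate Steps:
x(S, T) = -3 (x(S, T) = -4 + 1*(2 - 1) = -4 + 1*1 = -4 + 1 = -3)
h = -15 (h = 5*(-3) = -15)
B = -15
O(p, D) = -15
I(y, R) = 3 + y/3 (I(y, R) = 3 - y/(-3) = 3 - y*(-1)/3 = 3 - (-1)*y/3 = 3 + y/3)
1/(I(-52, O(-10, -9)) + 95940) = 1/((3 + (⅓)*(-52)) + 95940) = 1/((3 - 52/3) + 95940) = 1/(-43/3 + 95940) = 1/(287777/3) = 3/287777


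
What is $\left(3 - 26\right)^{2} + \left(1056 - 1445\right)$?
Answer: $140$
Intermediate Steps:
$\left(3 - 26\right)^{2} + \left(1056 - 1445\right) = \left(-23\right)^{2} + \left(1056 - 1445\right) = 529 - 389 = 140$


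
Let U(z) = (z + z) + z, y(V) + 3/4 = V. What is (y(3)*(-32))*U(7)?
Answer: -1512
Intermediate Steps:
y(V) = -3/4 + V
U(z) = 3*z (U(z) = 2*z + z = 3*z)
(y(3)*(-32))*U(7) = ((-3/4 + 3)*(-32))*(3*7) = ((9/4)*(-32))*21 = -72*21 = -1512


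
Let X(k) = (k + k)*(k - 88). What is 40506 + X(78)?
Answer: 38946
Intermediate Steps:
X(k) = 2*k*(-88 + k) (X(k) = (2*k)*(-88 + k) = 2*k*(-88 + k))
40506 + X(78) = 40506 + 2*78*(-88 + 78) = 40506 + 2*78*(-10) = 40506 - 1560 = 38946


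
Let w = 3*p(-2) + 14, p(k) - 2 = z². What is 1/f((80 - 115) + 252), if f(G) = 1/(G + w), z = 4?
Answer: 285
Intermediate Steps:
p(k) = 18 (p(k) = 2 + 4² = 2 + 16 = 18)
w = 68 (w = 3*18 + 14 = 54 + 14 = 68)
f(G) = 1/(68 + G) (f(G) = 1/(G + 68) = 1/(68 + G))
1/f((80 - 115) + 252) = 1/(1/(68 + ((80 - 115) + 252))) = 1/(1/(68 + (-35 + 252))) = 1/(1/(68 + 217)) = 1/(1/285) = 285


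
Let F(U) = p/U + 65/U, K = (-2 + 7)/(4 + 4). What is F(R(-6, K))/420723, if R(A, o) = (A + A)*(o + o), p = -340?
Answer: 55/1262169 ≈ 4.3576e-5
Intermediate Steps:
K = 5/8 ≈ 0.62500
R(A, o) = 4*A*o (R(A, o) = (2*A)*(2*o) = 4*A*o)
F(U) = -275/U (F(U) = -340/U + 65/U = -275/U)
F(R(-6, K))/420723 = -275/(4*(-6)*(5/8))/420723 = -275/(-15)*(1/420723) = -275*(-1/15)*(1/420723) = (55/3)*(1/420723) = 55/1262169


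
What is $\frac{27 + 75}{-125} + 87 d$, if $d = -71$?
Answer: $- \frac{772227}{125} \approx -6177.8$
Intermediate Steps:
$\frac{27 + 75}{-125} + 87 d = \frac{27 + 75}{-125} + 87 \left(-71\right) = 102 \left(- \frac{1}{125}\right) - 6177 = - \frac{102}{125} - 6177 = - \frac{772227}{125}$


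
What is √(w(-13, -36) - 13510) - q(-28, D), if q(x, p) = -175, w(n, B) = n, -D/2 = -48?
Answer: 175 + I*√13523 ≈ 175.0 + 116.29*I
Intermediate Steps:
D = 96 (D = -2*(-48) = 96)
√(w(-13, -36) - 13510) - q(-28, D) = √(-13 - 13510) - 1*(-175) = √(-13523) + 175 = I*√13523 + 175 = 175 + I*√13523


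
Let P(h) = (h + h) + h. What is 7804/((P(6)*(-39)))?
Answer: -3902/351 ≈ -11.117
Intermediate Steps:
P(h) = 3*h (P(h) = 2*h + h = 3*h)
7804/((P(6)*(-39))) = 7804/(((3*6)*(-39))) = 7804/((18*(-39))) = 7804/(-702) = 7804*(-1/702) = -3902/351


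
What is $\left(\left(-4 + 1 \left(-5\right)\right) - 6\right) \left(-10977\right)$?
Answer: $164655$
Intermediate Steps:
$\left(\left(-4 + 1 \left(-5\right)\right) - 6\right) \left(-10977\right) = \left(\left(-4 - 5\right) - 6\right) \left(-10977\right) = \left(-9 - 6\right) \left(-10977\right) = \left(-15\right) \left(-10977\right) = 164655$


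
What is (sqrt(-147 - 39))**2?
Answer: -186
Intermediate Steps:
(sqrt(-147 - 39))**2 = (sqrt(-186))**2 = (I*sqrt(186))**2 = -186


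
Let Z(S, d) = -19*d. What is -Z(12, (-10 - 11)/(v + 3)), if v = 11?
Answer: -57/2 ≈ -28.500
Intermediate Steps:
-Z(12, (-10 - 11)/(v + 3)) = -(-19)*(-10 - 11)/(11 + 3) = -(-19)*(-21/14) = -(-19)*(-21*1/14) = -(-19)*(-3)/2 = -1*57/2 = -57/2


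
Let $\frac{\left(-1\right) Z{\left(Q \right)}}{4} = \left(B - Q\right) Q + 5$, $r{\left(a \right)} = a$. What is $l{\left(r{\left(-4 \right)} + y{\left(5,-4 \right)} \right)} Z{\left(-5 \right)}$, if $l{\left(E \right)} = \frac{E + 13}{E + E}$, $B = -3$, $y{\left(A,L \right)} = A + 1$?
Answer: $75$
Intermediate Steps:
$y{\left(A,L \right)} = 1 + A$
$l{\left(E \right)} = \frac{13 + E}{2 E}$
$Z{\left(Q \right)} = -20 - 4 Q \left(-3 - Q\right)$ ($Z{\left(Q \right)} = - 4 \left(\left(-3 - Q\right) Q + 5\right) = - 4 \left(Q \left(-3 - Q\right) + 5\right) = - 4 \left(5 + Q \left(-3 - Q\right)\right) = -20 - 4 Q \left(-3 - Q\right)$)
$l{\left(r{\left(-4 \right)} + y{\left(5,-4 \right)} \right)} Z{\left(-5 \right)} = \frac{13 + \left(-4 + \left(1 + 5\right)\right)}{2 \left(-4 + \left(1 + 5\right)\right)} \left(-20 + 4 \left(-5\right)^{2} + 12 \left(-5\right)\right) = \frac{13 + \left(-4 + 6\right)}{2 \left(-4 + 6\right)} \left(-20 + 4 \cdot 25 - 60\right) = \frac{13 + 2}{2 \cdot 2} \left(-20 + 100 - 60\right) = \frac{1}{2} \cdot \frac{1}{2} \cdot 15 \cdot 20 = \frac{15}{4} \cdot 20 = 75$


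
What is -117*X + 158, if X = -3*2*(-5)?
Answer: -3352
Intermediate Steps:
X = 30 (X = -6*(-5) = 30)
-117*X + 158 = -117*30 + 158 = -3510 + 158 = -3352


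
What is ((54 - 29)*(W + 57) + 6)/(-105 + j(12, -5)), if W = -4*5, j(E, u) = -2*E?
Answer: -931/129 ≈ -7.2171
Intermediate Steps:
W = -20
((54 - 29)*(W + 57) + 6)/(-105 + j(12, -5)) = ((54 - 29)*(-20 + 57) + 6)/(-105 - 2*12) = (25*37 + 6)/(-105 - 24) = (925 + 6)/(-129) = 931*(-1/129) = -931/129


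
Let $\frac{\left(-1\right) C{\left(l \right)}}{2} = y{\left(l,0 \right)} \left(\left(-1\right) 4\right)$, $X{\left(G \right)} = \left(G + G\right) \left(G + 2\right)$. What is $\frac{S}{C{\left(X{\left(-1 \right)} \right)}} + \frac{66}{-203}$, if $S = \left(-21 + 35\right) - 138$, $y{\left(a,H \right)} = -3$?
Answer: $\frac{5897}{1218} \approx 4.8415$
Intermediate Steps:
$X{\left(G \right)} = 2 G \left(2 + G\right)$
$C{\left(l \right)} = -24$ ($C{\left(l \right)} = - 2 \left(- 3 \left(\left(-1\right) 4\right)\right) = - 2 \left(\left(-3\right) \left(-4\right)\right) = \left(-2\right) 12 = -24$)
$S = -124$ ($S = 14 - 138 = -124$)
$\frac{S}{C{\left(X{\left(-1 \right)} \right)}} + \frac{66}{-203} = - \frac{124}{-24} + \frac{66}{-203} = \left(-124\right) \left(- \frac{1}{24}\right) + 66 \left(- \frac{1}{203}\right) = \frac{31}{6} - \frac{66}{203} = \frac{5897}{1218}$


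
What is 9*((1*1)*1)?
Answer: 9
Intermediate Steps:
9*((1*1)*1) = 9*(1*1) = 9*1 = 9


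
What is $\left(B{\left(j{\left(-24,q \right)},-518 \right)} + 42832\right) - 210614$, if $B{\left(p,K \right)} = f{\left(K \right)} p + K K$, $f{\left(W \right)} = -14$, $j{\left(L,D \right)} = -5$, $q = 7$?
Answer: $100612$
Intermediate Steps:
$B{\left(p,K \right)} = K^{2} - 14 p$ ($B{\left(p,K \right)} = - 14 p + K K = - 14 p + K^{2} = K^{2} - 14 p$)
$\left(B{\left(j{\left(-24,q \right)},-518 \right)} + 42832\right) - 210614 = \left(\left(\left(-518\right)^{2} - -70\right) + 42832\right) - 210614 = \left(\left(268324 + 70\right) + 42832\right) - 210614 = \left(268394 + 42832\right) - 210614 = 311226 - 210614 = 100612$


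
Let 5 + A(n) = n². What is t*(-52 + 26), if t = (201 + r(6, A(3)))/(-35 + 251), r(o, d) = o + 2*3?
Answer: -923/36 ≈ -25.639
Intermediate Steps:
A(n) = -5 + n²
r(o, d) = 6 + o (r(o, d) = o + 6 = 6 + o)
t = 71/72 (t = (201 + (6 + 6))/(-35 + 251) = (201 + 12)/216 = 213*(1/216) = 71/72 ≈ 0.98611)
t*(-52 + 26) = 71*(-52 + 26)/72 = (71/72)*(-26) = -923/36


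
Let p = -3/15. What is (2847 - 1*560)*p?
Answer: -2287/5 ≈ -457.40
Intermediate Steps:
p = -1/5 (p = -3*1/15 = -1/5 ≈ -0.20000)
(2847 - 1*560)*p = (2847 - 1*560)*(-1/5) = (2847 - 560)*(-1/5) = 2287*(-1/5) = -2287/5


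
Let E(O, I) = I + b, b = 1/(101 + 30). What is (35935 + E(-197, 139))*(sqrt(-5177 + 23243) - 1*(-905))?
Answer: 4276753975/131 + 4725695*sqrt(18066)/131 ≈ 3.7496e+7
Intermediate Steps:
b = 1/131 ≈ 0.0076336
E(O, I) = 1/131 + I (E(O, I) = I + 1/131 = 1/131 + I)
(35935 + E(-197, 139))*(sqrt(-5177 + 23243) - 1*(-905)) = (35935 + (1/131 + 139))*(sqrt(-5177 + 23243) - 1*(-905)) = (35935 + 18210/131)*(sqrt(18066) + 905) = 4725695*(905 + sqrt(18066))/131 = 4276753975/131 + 4725695*sqrt(18066)/131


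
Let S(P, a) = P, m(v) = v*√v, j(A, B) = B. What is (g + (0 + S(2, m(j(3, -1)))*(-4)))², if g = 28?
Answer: 400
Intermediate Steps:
m(v) = v^(3/2)
(g + (0 + S(2, m(j(3, -1)))*(-4)))² = (28 + (0 + 2*(-4)))² = (28 + (0 - 8))² = (28 - 8)² = 20² = 400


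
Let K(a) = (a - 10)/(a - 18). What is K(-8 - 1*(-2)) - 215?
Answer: -643/3 ≈ -214.33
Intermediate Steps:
K(a) = (-10 + a)/(-18 + a)
K(-8 - 1*(-2)) - 215 = (-10 + (-8 - 1*(-2)))/(-18 + (-8 - 1*(-2))) - 215 = (-10 + (-8 + 2))/(-18 + (-8 + 2)) - 215 = (-10 - 6)/(-18 - 6) - 215 = -16/(-24) - 215 = -1/24*(-16) - 215 = ⅔ - 215 = -643/3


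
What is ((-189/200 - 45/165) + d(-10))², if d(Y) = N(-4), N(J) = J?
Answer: 131767441/4840000 ≈ 27.225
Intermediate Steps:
d(Y) = -4
((-189/200 - 45/165) + d(-10))² = ((-189/200 - 45/165) - 4)² = ((-189*1/200 - 45*1/165) - 4)² = ((-189/200 - 3/11) - 4)² = (-2679/2200 - 4)² = (-11479/2200)² = 131767441/4840000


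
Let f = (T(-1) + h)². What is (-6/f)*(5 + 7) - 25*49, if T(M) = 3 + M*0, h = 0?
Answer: -1233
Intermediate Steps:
T(M) = 3 (T(M) = 3 + 0 = 3)
f = 9 (f = (3 + 0)² = 3² = 9)
(-6/f)*(5 + 7) - 25*49 = (-6/9)*(5 + 7) - 25*49 = -6*⅑*12 - 1225 = -⅔*12 - 1225 = -8 - 1225 = -1233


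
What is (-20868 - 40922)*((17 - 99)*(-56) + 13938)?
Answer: -1144968700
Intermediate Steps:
(-20868 - 40922)*((17 - 99)*(-56) + 13938) = -61790*(-82*(-56) + 13938) = -61790*(4592 + 13938) = -61790*18530 = -1144968700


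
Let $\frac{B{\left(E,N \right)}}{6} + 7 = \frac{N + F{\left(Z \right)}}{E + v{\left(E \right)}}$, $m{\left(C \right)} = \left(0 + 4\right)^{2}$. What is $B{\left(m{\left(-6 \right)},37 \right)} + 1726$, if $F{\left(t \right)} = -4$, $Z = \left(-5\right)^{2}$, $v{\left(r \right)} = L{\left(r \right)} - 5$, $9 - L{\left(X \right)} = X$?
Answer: $\frac{3467}{2} \approx 1733.5$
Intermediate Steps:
$L{\left(X \right)} = 9 - X$
$v{\left(r \right)} = 4 - r$ ($v{\left(r \right)} = \left(9 - r\right) - 5 = 4 - r$)
$Z = 25$
$m{\left(C \right)} = 16$ ($m{\left(C \right)} = 4^{2} = 16$)
$B{\left(E,N \right)} = -48 + \frac{3 N}{2}$ ($B{\left(E,N \right)} = -42 + 6 \frac{N - 4}{E - \left(-4 + E\right)} = -42 + 6 \frac{-4 + N}{4} = -42 + 6 \left(-4 + N\right) \frac{1}{4} = -42 + 6 \left(-1 + \frac{N}{4}\right) = -42 + \left(-6 + \frac{3 N}{2}\right) = -48 + \frac{3 N}{2}$)
$B{\left(m{\left(-6 \right)},37 \right)} + 1726 = \left(-48 + \frac{3}{2} \cdot 37\right) + 1726 = \left(-48 + \frac{111}{2}\right) + 1726 = \frac{15}{2} + 1726 = \frac{3467}{2}$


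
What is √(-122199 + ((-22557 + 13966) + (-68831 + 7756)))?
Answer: I*√191865 ≈ 438.02*I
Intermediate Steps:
√(-122199 + ((-22557 + 13966) + (-68831 + 7756))) = √(-122199 + (-8591 - 61075)) = √(-122199 - 69666) = √(-191865) = I*√191865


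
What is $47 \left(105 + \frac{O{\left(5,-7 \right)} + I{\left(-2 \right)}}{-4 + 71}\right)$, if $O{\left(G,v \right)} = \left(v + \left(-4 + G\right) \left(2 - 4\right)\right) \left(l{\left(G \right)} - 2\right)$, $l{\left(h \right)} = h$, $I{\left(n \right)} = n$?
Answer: $\frac{329282}{67} \approx 4914.7$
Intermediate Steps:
$O{\left(G,v \right)} = \left(-2 + G\right) \left(8 + v - 2 G\right)$ ($O{\left(G,v \right)} = \left(v + \left(-4 + G\right) \left(2 - 4\right)\right) \left(G - 2\right) = \left(v + \left(-4 + G\right) \left(-2\right)\right) \left(-2 + G\right) = \left(v - \left(-8 + 2 G\right)\right) \left(-2 + G\right) = \left(8 + v - 2 G\right) \left(-2 + G\right) = \left(-2 + G\right) \left(8 + v - 2 G\right)$)
$47 \left(105 + \frac{O{\left(5,-7 \right)} + I{\left(-2 \right)}}{-4 + 71}\right) = 47 \left(105 + \frac{\left(-16 - -14 - 2 \cdot 5^{2} + 12 \cdot 5 + 5 \left(-7\right)\right) - 2}{-4 + 71}\right) = 47 \left(105 + \frac{\left(-16 + 14 - 50 + 60 - 35\right) - 2}{67}\right) = 47 \left(105 + \left(\left(-16 + 14 - 50 + 60 - 35\right) - 2\right) \frac{1}{67}\right) = 47 \left(105 + \left(-27 - 2\right) \frac{1}{67}\right) = 47 \left(105 - \frac{29}{67}\right) = 47 \cdot \frac{7006}{67} = \frac{329282}{67}$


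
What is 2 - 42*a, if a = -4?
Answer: 170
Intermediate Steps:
2 - 42*a = 2 - 42*(-4) = 2 + 168 = 170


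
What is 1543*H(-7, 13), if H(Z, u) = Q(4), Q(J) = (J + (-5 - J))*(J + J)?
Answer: -61720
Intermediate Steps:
Q(J) = -10*J
H(Z, u) = -40 (H(Z, u) = -10*4 = -40)
1543*H(-7, 13) = 1543*(-40) = -61720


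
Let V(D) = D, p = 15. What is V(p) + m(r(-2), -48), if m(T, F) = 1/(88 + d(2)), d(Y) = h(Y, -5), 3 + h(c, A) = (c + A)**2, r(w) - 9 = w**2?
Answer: 1411/94 ≈ 15.011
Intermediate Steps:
r(w) = 9 + w**2
h(c, A) = -3 + (A + c)**2 (h(c, A) = -3 + (c + A)**2 = -3 + (A + c)**2)
d(Y) = -3 + (-5 + Y)**2
m(T, F) = 1/94 (m(T, F) = 1/(88 + (-3 + (-5 + 2)**2)) = 1/(88 + (-3 + (-3)**2)) = 1/(88 + (-3 + 9)) = 1/(88 + 6) = 1/94)
V(p) + m(r(-2), -48) = 15 + 1/94 = 1411/94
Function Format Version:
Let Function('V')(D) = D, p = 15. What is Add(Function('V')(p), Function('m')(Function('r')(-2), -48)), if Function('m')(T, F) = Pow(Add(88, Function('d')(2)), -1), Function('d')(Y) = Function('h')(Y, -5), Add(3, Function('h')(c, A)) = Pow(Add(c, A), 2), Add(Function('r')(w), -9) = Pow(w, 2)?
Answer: Rational(1411, 94) ≈ 15.011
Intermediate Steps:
Function('r')(w) = Add(9, Pow(w, 2))
Function('h')(c, A) = Add(-3, Pow(Add(A, c), 2)) (Function('h')(c, A) = Add(-3, Pow(Add(c, A), 2)) = Add(-3, Pow(Add(A, c), 2)))
Function('d')(Y) = Add(-3, Pow(Add(-5, Y), 2))
Function('m')(T, F) = Rational(1, 94) (Function('m')(T, F) = Pow(Add(88, Add(-3, Pow(Add(-5, 2), 2))), -1) = Pow(Add(88, Add(-3, Pow(-3, 2))), -1) = Pow(Add(88, Add(-3, 9)), -1) = Pow(Add(88, 6), -1) = Pow(94, -1) = Rational(1, 94))
Add(Function('V')(p), Function('m')(Function('r')(-2), -48)) = Add(15, Rational(1, 94)) = Rational(1411, 94)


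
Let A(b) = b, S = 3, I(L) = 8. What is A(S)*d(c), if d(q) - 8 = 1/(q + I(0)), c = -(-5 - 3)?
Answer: 387/16 ≈ 24.188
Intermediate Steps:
c = 8 (c = -1*(-8) = 8)
d(q) = 8 + 1/(8 + q) (d(q) = 8 + 1/(q + 8) = 8 + 1/(8 + q))
A(S)*d(c) = 3*((65 + 8*8)/(8 + 8)) = 3*((65 + 64)/16) = 3*((1/16)*129) = 3*(129/16) = 387/16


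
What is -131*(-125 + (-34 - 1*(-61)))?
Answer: 12838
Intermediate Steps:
-131*(-125 + (-34 - 1*(-61))) = -131*(-125 + (-34 + 61)) = -131*(-125 + 27) = -131*(-98) = 12838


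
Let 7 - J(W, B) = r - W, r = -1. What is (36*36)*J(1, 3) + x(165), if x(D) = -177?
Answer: 11487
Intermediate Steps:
J(W, B) = 8 + W (J(W, B) = 7 - (-1 - W) = 7 + (1 + W) = 8 + W)
(36*36)*J(1, 3) + x(165) = (36*36)*(8 + 1) - 177 = 1296*9 - 177 = 11664 - 177 = 11487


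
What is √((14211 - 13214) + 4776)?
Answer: √5773 ≈ 75.980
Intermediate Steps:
√((14211 - 13214) + 4776) = √(997 + 4776) = √5773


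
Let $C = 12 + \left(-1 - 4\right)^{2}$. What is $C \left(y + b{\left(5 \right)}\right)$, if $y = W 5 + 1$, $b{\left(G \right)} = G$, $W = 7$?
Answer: $1517$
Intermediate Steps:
$C = 37$ ($C = 12 + \left(-5\right)^{2} = 12 + 25 = 37$)
$y = 36$ ($y = 7 \cdot 5 + 1 = 35 + 1 = 36$)
$C \left(y + b{\left(5 \right)}\right) = 37 \left(36 + 5\right) = 37 \cdot 41 = 1517$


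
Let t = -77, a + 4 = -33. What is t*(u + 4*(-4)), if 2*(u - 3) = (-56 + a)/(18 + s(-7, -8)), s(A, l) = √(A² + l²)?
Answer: 275660/211 - 7161*√113/422 ≈ 1126.1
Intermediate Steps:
a = -37 (a = -4 - 33 = -37)
u = 3 - 93/(2*(18 + √113)) (u = 3 + ((-56 - 37)/(18 + √((-7)² + (-8)²)))/2 = 3 + (-93/(18 + √(49 + 64)))/2 = 3 + (-93/(18 + √113))/2 = 3 - 93/(2*(18 + √113)) ≈ 1.3758)
t*(u + 4*(-4)) = -77*((-204/211 + 93*√113/422) + 4*(-4)) = -77*((-204/211 + 93*√113/422) - 16) = -77*(-3580/211 + 93*√113/422) = 275660/211 - 7161*√113/422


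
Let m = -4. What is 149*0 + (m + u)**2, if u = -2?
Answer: 36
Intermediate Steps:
149*0 + (m + u)**2 = 149*0 + (-4 - 2)**2 = 0 + (-6)**2 = 0 + 36 = 36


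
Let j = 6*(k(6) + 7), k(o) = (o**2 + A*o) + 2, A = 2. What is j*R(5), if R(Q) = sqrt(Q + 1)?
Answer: 342*sqrt(6) ≈ 837.73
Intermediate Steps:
R(Q) = sqrt(1 + Q)
k(o) = 2 + o**2 + 2*o (k(o) = (o**2 + 2*o) + 2 = 2 + o**2 + 2*o)
j = 342 (j = 6*((2 + 6**2 + 2*6) + 7) = 6*((2 + 36 + 12) + 7) = 6*(50 + 7) = 6*57 = 342)
j*R(5) = 342*sqrt(1 + 5) = 342*sqrt(6)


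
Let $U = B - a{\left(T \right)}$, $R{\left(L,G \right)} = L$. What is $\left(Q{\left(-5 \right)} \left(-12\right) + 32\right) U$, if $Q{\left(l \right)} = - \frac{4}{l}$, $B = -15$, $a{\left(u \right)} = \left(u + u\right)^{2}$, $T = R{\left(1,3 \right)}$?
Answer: $- \frac{2128}{5} \approx -425.6$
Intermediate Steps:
$T = 1$
$a{\left(u \right)} = 4 u^{2}$ ($a{\left(u \right)} = \left(2 u\right)^{2} = 4 u^{2}$)
$U = -19$ ($U = -15 - 4 \cdot 1^{2} = -15 - 4 \cdot 1 = -15 - 4 = -19$)
$\left(Q{\left(-5 \right)} \left(-12\right) + 32\right) U = \left(- \frac{4}{-5} \left(-12\right) + 32\right) \left(-19\right) = \left(\left(-4\right) \left(- \frac{1}{5}\right) \left(-12\right) + 32\right) \left(-19\right) = \left(\frac{4}{5} \left(-12\right) + 32\right) \left(-19\right) = \left(- \frac{48}{5} + 32\right) \left(-19\right) = \frac{112}{5} \left(-19\right) = - \frac{2128}{5}$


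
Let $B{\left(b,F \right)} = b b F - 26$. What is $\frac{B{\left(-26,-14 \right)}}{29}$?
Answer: $- \frac{9490}{29} \approx -327.24$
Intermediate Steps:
$B{\left(b,F \right)} = -26 + F b^{2}$ ($B{\left(b,F \right)} = b^{2} F - 26 = F b^{2} - 26 = -26 + F b^{2}$)
$\frac{B{\left(-26,-14 \right)}}{29} = \frac{-26 - 14 \left(-26\right)^{2}}{29} = \left(-26 - 9464\right) \frac{1}{29} = \left(-9490\right) \frac{1}{29} = - \frac{9490}{29}$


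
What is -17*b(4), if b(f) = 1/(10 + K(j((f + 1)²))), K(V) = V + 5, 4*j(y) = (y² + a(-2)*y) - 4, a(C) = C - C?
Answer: -68/681 ≈ -0.099853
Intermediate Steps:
a(C) = 0
j(y) = -1 + y²/4 (j(y) = ((y² + 0*y) - 4)/4 = ((y² + 0) - 4)/4 = (y² - 4)/4 = (-4 + y²)/4 = -1 + y²/4)
K(V) = 5 + V
b(f) = 1/(14 + (1 + f)⁴/4) (b(f) = 1/(10 + (5 + (-1 + ((f + 1)²)²/4))) = 1/(10 + (5 + (-1 + ((1 + f)²)²/4))) = 1/(10 + (5 + (-1 + (1 + f)⁴/4))) = 1/(10 + (4 + (1 + f)⁴/4)) = 1/(14 + (1 + f)⁴/4))
-17*b(4) = -68/(56 + (1 + 4)⁴) = -68/(56 + 5⁴) = -68/(56 + 625) = -68/681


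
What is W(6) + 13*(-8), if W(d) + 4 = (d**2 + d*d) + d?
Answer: -30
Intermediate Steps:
W(d) = -4 + d + 2*d**2 (W(d) = -4 + ((d**2 + d*d) + d) = -4 + ((d**2 + d**2) + d) = -4 + (2*d**2 + d) = -4 + (d + 2*d**2) = -4 + d + 2*d**2)
W(6) + 13*(-8) = (-4 + 6 + 2*6**2) + 13*(-8) = (-4 + 6 + 2*36) - 104 = (-4 + 6 + 72) - 104 = 74 - 104 = -30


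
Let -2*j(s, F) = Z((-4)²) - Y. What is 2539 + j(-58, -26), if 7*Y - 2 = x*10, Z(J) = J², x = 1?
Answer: 16883/7 ≈ 2411.9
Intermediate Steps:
Y = 12/7 (Y = 2/7 + (1*10)/7 = 2/7 + (⅐)*10 = 2/7 + 10/7 = 12/7 ≈ 1.7143)
j(s, F) = -890/7 (j(s, F) = -(((-4)²)² - 1*12/7)/2 = -(16² - 12/7)/2 = -(256 - 12/7)/2 = -½*1780/7 = -890/7)
2539 + j(-58, -26) = 2539 - 890/7 = 16883/7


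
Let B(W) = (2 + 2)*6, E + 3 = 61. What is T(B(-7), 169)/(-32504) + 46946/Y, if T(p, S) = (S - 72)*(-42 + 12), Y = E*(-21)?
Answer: -380597101/9897468 ≈ -38.454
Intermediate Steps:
E = 58 (E = -3 + 61 = 58)
B(W) = 24 (B(W) = 4*6 = 24)
Y = -1218 (Y = 58*(-21) = -1218)
T(p, S) = 2160 - 30*S (T(p, S) = (-72 + S)*(-30) = 2160 - 30*S)
T(B(-7), 169)/(-32504) + 46946/Y = (2160 - 30*169)/(-32504) + 46946/(-1218) = (2160 - 5070)*(-1/32504) + 46946*(-1/1218) = -2910*(-1/32504) - 23473/609 = 1455/16252 - 23473/609 = -380597101/9897468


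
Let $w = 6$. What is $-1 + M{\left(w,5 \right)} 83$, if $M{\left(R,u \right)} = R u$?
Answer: $2489$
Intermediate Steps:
$-1 + M{\left(w,5 \right)} 83 = -1 + 6 \cdot 5 \cdot 83 = -1 + 30 \cdot 83 = -1 + 2490 = 2489$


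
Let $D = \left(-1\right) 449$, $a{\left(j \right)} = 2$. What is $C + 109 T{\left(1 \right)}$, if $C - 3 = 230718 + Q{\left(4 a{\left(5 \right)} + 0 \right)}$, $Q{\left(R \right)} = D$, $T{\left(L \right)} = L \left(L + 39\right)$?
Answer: $234632$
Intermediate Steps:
$T{\left(L \right)} = L \left(39 + L\right)$
$D = -449$
$Q{\left(R \right)} = -449$
$C = 230272$ ($C = 3 + \left(230718 - 449\right) = 3 + 230269 = 230272$)
$C + 109 T{\left(1 \right)} = 230272 + 109 \cdot 1 \left(39 + 1\right) = 230272 + 109 \cdot 1 \cdot 40 = 230272 + 109 \cdot 40 = 230272 + 4360 = 234632$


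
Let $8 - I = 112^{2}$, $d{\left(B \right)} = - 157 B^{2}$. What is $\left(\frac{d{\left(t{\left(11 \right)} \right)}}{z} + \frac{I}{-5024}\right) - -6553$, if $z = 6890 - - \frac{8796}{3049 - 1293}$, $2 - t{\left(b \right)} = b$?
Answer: $\frac{12457827368395}{1900898852} \approx 6553.6$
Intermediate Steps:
$t{\left(b \right)} = 2 - b$
$I = -12536$ ($I = 8 - 112^{2} = 8 - 12544 = -12536$)
$z = \frac{3026909}{439}$ ($z = 6890 - - \frac{8796}{3049 - 1293} = 6890 - - \frac{8796}{1756} = 6890 - \left(-8796\right) \frac{1}{1756} = 6890 - - \frac{2199}{439} = 6890 + \frac{2199}{439} = \frac{3026909}{439} \approx 6895.0$)
$\left(\frac{d{\left(t{\left(11 \right)} \right)}}{z} + \frac{I}{-5024}\right) - -6553 = \left(\frac{\left(-157\right) \left(2 - 11\right)^{2}}{\frac{3026909}{439}} - \frac{12536}{-5024}\right) - -6553 = \left(- 157 \left(2 - 11\right)^{2} \cdot \frac{439}{3026909} - - \frac{1567}{628}\right) + 6553 = \left(- 157 \left(-9\right)^{2} \cdot \frac{439}{3026909} + \frac{1567}{628}\right) + 6553 = \left(\left(-157\right) 81 \cdot \frac{439}{3026909} + \frac{1567}{628}\right) + 6553 = \left(\left(-12717\right) \frac{439}{3026909} + \frac{1567}{628}\right) + 6553 = \left(- \frac{5582763}{3026909} + \frac{1567}{628}\right) + 6553 = \frac{1237191239}{1900898852} + 6553 = \frac{12457827368395}{1900898852}$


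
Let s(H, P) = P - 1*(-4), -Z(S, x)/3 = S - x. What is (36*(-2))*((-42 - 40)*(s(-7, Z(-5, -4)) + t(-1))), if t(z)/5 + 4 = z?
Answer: -106272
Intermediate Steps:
t(z) = -20 + 5*z
Z(S, x) = -3*S + 3*x (Z(S, x) = -3*(S - x) = -3*S + 3*x)
s(H, P) = 4 + P (s(H, P) = P + 4 = 4 + P)
(36*(-2))*((-42 - 40)*(s(-7, Z(-5, -4)) + t(-1))) = (36*(-2))*((-42 - 40)*((4 + (-3*(-5) + 3*(-4))) + (-20 + 5*(-1)))) = -(-5904)*((4 + (15 - 12)) + (-20 - 5)) = -(-5904)*((4 + 3) - 25) = -(-5904)*(7 - 25) = -(-5904)*(-18) = -72*1476 = -106272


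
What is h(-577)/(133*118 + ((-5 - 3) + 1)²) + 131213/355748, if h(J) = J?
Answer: 1860419663/5600540764 ≈ 0.33219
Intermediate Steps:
h(-577)/(133*118 + ((-5 - 3) + 1)²) + 131213/355748 = -577/(133*118 + ((-5 - 3) + 1)²) + 131213/355748 = -577/(15694 + (-8 + 1)²) + 131213*(1/355748) = -577/(15694 + (-7)²) + 131213/355748 = -577/(15694 + 49) + 131213/355748 = -577/15743 + 131213/355748 = 1860419663/5600540764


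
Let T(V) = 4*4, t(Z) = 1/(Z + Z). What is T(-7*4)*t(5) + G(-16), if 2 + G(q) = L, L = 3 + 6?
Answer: 43/5 ≈ 8.6000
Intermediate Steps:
L = 9
t(Z) = 1/(2*Z)
T(V) = 16
G(q) = 7 (G(q) = -2 + 9 = 7)
T(-7*4)*t(5) + G(-16) = 16*((½)/5) + 7 = 16*((½)*(⅕)) + 7 = 16*(⅒) + 7 = 8/5 + 7 = 43/5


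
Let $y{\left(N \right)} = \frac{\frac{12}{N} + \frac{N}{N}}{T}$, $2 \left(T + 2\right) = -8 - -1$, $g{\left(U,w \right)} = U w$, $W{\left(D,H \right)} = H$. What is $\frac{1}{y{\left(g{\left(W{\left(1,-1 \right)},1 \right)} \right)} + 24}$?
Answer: $\frac{1}{26} \approx 0.038462$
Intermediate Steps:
$T = - \frac{11}{2}$ ($T = -2 + \frac{-8 - -1}{2} = -2 + \frac{-8 + 1}{2} = -2 + \frac{1}{2} \left(-7\right) = -2 - \frac{7}{2} = - \frac{11}{2} \approx -5.5$)
$y{\left(N \right)} = - \frac{2}{11} - \frac{24}{11 N}$ ($y{\left(N \right)} = \frac{\frac{12}{N} + \frac{N}{N}}{- \frac{11}{2}} = \left(\frac{12}{N} + 1\right) \left(- \frac{2}{11}\right) = \left(1 + \frac{12}{N}\right) \left(- \frac{2}{11}\right) = - \frac{2}{11} - \frac{24}{11 N}$)
$\frac{1}{y{\left(g{\left(W{\left(1,-1 \right)},1 \right)} \right)} + 24} = \frac{1}{\frac{2 \left(-12 - \left(-1\right) 1\right)}{11 \left(\left(-1\right) 1\right)} + 24} = \frac{1}{\frac{2 \left(-12 - -1\right)}{11 \left(-1\right)} + 24} = \frac{1}{\frac{2}{11} \left(-1\right) \left(-12 + 1\right) + 24} = \frac{1}{\frac{2}{11} \left(-1\right) \left(-11\right) + 24} = \frac{1}{2 + 24} = \frac{1}{26}$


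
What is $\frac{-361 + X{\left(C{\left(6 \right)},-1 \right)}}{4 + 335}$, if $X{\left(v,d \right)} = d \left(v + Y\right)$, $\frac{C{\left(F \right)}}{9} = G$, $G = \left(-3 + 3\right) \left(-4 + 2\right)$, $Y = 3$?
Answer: $- \frac{364}{339} \approx -1.0737$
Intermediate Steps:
$G = 0$ ($G = 0 \left(-2\right) = 0$)
$C{\left(F \right)} = 0$ ($C{\left(F \right)} = 9 \cdot 0 = 0$)
$X{\left(v,d \right)} = d \left(3 + v\right)$ ($X{\left(v,d \right)} = d \left(v + 3\right) = d \left(3 + v\right)$)
$\frac{-361 + X{\left(C{\left(6 \right)},-1 \right)}}{4 + 335} = \frac{-361 - \left(3 + 0\right)}{4 + 335} = \frac{-361 - 3}{339} = \left(-361 - 3\right) \frac{1}{339} = \left(-364\right) \frac{1}{339} = - \frac{364}{339}$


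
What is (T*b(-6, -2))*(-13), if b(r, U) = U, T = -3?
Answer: -78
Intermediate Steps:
(T*b(-6, -2))*(-13) = -3*(-2)*(-13) = 6*(-13) = -78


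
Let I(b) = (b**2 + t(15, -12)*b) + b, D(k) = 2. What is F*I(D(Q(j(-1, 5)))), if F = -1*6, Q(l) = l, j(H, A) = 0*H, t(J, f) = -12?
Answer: 108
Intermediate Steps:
j(H, A) = 0
I(b) = b**2 - 11*b (I(b) = (b**2 - 12*b) + b = b**2 - 11*b)
F = -6
F*I(D(Q(j(-1, 5)))) = -12*(-11 + 2) = -12*(-9) = -6*(-18) = 108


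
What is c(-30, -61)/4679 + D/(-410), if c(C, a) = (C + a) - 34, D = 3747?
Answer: -17583463/1918390 ≈ -9.1657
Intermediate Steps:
c(C, a) = -34 + C + a
c(-30, -61)/4679 + D/(-410) = (-34 - 30 - 61)/4679 + 3747/(-410) = -125*1/4679 + 3747*(-1/410) = -125/4679 - 3747/410 = -17583463/1918390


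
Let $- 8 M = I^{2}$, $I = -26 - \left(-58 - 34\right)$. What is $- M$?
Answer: $\frac{1089}{2} \approx 544.5$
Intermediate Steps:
$I = 66$ ($I = -26 - -92 = -26 + 92 = 66$)
$M = - \frac{1089}{2}$ ($M = - \frac{66^{2}}{8} = \left(- \frac{1}{8}\right) 4356 = - \frac{1089}{2} \approx -544.5$)
$- M = \left(-1\right) \left(- \frac{1089}{2}\right) = \frac{1089}{2}$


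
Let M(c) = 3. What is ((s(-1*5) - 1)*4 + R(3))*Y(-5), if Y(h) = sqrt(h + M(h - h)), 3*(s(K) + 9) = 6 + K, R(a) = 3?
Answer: -107*I*sqrt(2)/3 ≈ -50.44*I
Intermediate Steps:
s(K) = -7 + K/3 (s(K) = -9 + (6 + K)/3 = -9 + (2 + K/3) = -7 + K/3)
Y(h) = sqrt(3 + h) (Y(h) = sqrt(h + 3) = sqrt(3 + h))
((s(-1*5) - 1)*4 + R(3))*Y(-5) = (((-7 + (-1*5)/3) - 1)*4 + 3)*sqrt(3 - 5) = (((-7 + (1/3)*(-5)) - 1)*4 + 3)*sqrt(-2) = (((-7 - 5/3) - 1)*4 + 3)*(I*sqrt(2)) = ((-26/3 - 1)*4 + 3)*(I*sqrt(2)) = (-29/3*4 + 3)*(I*sqrt(2)) = (-116/3 + 3)*(I*sqrt(2)) = -107*I*sqrt(2)/3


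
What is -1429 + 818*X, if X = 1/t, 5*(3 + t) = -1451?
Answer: -1049502/733 ≈ -1431.8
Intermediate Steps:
t = -1466/5 (t = -3 + (⅕)*(-1451) = -3 - 1451/5 = -1466/5 ≈ -293.20)
X = -5/1466 (X = 1/(-1466/5) = -5/1466 ≈ -0.0034106)
-1429 + 818*X = -1429 + 818*(-5/1466) = -1429 - 2045/733 = -1049502/733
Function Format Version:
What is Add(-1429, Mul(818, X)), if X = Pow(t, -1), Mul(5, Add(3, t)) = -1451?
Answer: Rational(-1049502, 733) ≈ -1431.8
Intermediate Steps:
t = Rational(-1466, 5) (t = Add(-3, Mul(Rational(1, 5), -1451)) = Add(-3, Rational(-1451, 5)) = Rational(-1466, 5) ≈ -293.20)
X = Rational(-5, 1466) (X = Pow(Rational(-1466, 5), -1) = Rational(-5, 1466) ≈ -0.0034106)
Add(-1429, Mul(818, X)) = Add(-1429, Mul(818, Rational(-5, 1466))) = Add(-1429, Rational(-2045, 733)) = Rational(-1049502, 733)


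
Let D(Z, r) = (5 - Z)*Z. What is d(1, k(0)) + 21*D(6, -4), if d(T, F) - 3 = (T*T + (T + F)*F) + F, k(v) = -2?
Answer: -122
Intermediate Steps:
D(Z, r) = Z*(5 - Z)
d(T, F) = 3 + F + T**2 + F*(F + T) (d(T, F) = 3 + ((T*T + (T + F)*F) + F) = 3 + ((T**2 + (F + T)*F) + F) = 3 + ((T**2 + F*(F + T)) + F) = 3 + (F + T**2 + F*(F + T)) = 3 + F + T**2 + F*(F + T))
d(1, k(0)) + 21*D(6, -4) = (3 - 2 + (-2)**2 + 1**2 - 2*1) + 21*(6*(5 - 1*6)) = (3 - 2 + 4 + 1 - 2) + 21*(6*(5 - 6)) = 4 + 21*(6*(-1)) = 4 + 21*(-6) = 4 - 126 = -122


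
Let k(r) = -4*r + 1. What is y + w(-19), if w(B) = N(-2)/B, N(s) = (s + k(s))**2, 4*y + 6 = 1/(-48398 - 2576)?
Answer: -15801959/3874024 ≈ -4.0789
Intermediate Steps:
k(r) = 1 - 4*r
y = -305845/203896 (y = -3/2 + 1/(4*(-48398 - 2576)) = -3/2 + (1/4)/(-50974) = -3/2 + (1/4)*(-1/50974) = -3/2 - 1/203896 = -305845/203896 ≈ -1.5000)
N(s) = (1 - 3*s)**2 (N(s) = (s + (1 - 4*s))**2 = (1 - 3*s)**2)
w(B) = 49/B (w(B) = (-1 + 3*(-2))**2/B = (-1 - 6)**2/B = (-7)**2/B = 49/B)
y + w(-19) = -305845/203896 + 49/(-19) = -305845/203896 + 49*(-1/19) = -305845/203896 - 49/19 = -15801959/3874024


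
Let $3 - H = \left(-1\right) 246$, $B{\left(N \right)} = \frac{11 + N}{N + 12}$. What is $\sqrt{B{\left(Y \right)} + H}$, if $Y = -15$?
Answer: $\frac{\sqrt{2253}}{3} \approx 15.822$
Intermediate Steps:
$B{\left(N \right)} = \frac{11 + N}{12 + N}$
$H = 249$ ($H = 3 - \left(-1\right) 246 = 3 - -246 = 3 + 246 = 249$)
$\sqrt{B{\left(Y \right)} + H} = \sqrt{\frac{11 - 15}{12 - 15} + 249} = \sqrt{\frac{1}{-3} \left(-4\right) + 249} = \sqrt{\left(- \frac{1}{3}\right) \left(-4\right) + 249} = \sqrt{\frac{4}{3} + 249} = \sqrt{\frac{751}{3}} = \frac{\sqrt{2253}}{3}$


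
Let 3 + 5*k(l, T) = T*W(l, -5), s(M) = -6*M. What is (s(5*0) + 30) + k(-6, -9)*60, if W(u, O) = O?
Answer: 534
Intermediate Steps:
k(l, T) = -3/5 - T (k(l, T) = -3/5 + (T*(-5))/5 = -3/5 + (-5*T)/5 = -3/5 - T)
(s(5*0) + 30) + k(-6, -9)*60 = (-30*0 + 30) + (-3/5 - 1*(-9))*60 = (-6*0 + 30) + (-3/5 + 9)*60 = (0 + 30) + (42/5)*60 = 30 + 504 = 534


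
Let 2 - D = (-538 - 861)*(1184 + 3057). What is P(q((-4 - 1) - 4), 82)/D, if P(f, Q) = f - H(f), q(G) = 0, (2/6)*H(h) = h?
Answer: 0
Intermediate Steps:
H(h) = 3*h
D = 5933161 (D = 2 - (-538 - 861)*(1184 + 3057) = 2 - (-1399)*4241 = 2 - 1*(-5933159) = 2 + 5933159 = 5933161)
P(f, Q) = -2*f (P(f, Q) = f - 3*f = -2*f)
P(q((-4 - 1) - 4), 82)/D = -2*0/5933161 = 0*(1/5933161) = 0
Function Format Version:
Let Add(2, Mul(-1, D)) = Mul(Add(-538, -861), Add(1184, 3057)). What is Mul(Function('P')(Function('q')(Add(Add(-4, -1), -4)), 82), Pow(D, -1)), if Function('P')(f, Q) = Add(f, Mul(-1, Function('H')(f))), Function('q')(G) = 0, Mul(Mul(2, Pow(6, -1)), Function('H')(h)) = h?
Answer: 0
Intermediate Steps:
Function('H')(h) = Mul(3, h)
D = 5933161 (D = Add(2, Mul(-1, Mul(Add(-538, -861), Add(1184, 3057)))) = Add(2, Mul(-1, Mul(-1399, 4241))) = Add(2, Mul(-1, -5933159)) = Add(2, 5933159) = 5933161)
Function('P')(f, Q) = Mul(-2, f) (Function('P')(f, Q) = Add(f, Mul(-1, Mul(3, f))) = Add(f, Mul(-3, f)) = Mul(-2, f))
Mul(Function('P')(Function('q')(Add(Add(-4, -1), -4)), 82), Pow(D, -1)) = Mul(Mul(-2, 0), Pow(5933161, -1)) = Mul(0, Rational(1, 5933161)) = 0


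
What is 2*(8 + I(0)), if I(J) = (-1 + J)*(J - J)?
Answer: 16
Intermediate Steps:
I(J) = 0 (I(J) = (-1 + J)*0 = 0)
2*(8 + I(0)) = 2*(8 + 0) = 2*8 = 16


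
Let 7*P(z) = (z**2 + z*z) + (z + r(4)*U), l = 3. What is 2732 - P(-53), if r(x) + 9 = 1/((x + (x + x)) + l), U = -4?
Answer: 202849/105 ≈ 1931.9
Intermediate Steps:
r(x) = -9 + 1/(3 + 3*x) (r(x) = -9 + 1/((x + (x + x)) + 3) = -9 + 1/((x + 2*x) + 3) = -9 + 1/(3*x + 3) = -9 + 1/(3 + 3*x))
P(z) = 536/105 + z/7 + 2*z**2/7 (P(z) = ((z**2 + z*z) + (z + ((-26 - 27*4)/(3*(1 + 4)))*(-4)))/7 = ((z**2 + z**2) + (z + ((1/3)*(-26 - 108)/5)*(-4)))/7 = (2*z**2 + (z + ((1/3)*(1/5)*(-134))*(-4)))/7 = (2*z**2 + (z - 134/15*(-4)))/7 = (2*z**2 + (z + 536/15))/7 = (2*z**2 + (536/15 + z))/7 = (536/15 + z + 2*z**2)/7 = 536/105 + z/7 + 2*z**2/7)
2732 - P(-53) = 2732 - (536/105 + (1/7)*(-53) + (2/7)*(-53)**2) = 2732 - (536/105 - 53/7 + (2/7)*2809) = 2732 - (536/105 - 53/7 + 5618/7) = 2732 - 1*84011/105 = 2732 - 84011/105 = 202849/105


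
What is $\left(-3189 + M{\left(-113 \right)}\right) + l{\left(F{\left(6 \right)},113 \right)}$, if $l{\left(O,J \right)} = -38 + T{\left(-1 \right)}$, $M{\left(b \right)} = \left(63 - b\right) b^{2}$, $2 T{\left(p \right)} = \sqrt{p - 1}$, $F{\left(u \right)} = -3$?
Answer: $2244117 + \frac{i \sqrt{2}}{2} \approx 2.2441 \cdot 10^{6} + 0.70711 i$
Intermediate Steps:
$T{\left(p \right)} = \frac{\sqrt{-1 + p}}{2}$ ($T{\left(p \right)} = \frac{\sqrt{p - 1}}{2} = \frac{\sqrt{-1 + p}}{2}$)
$M{\left(b \right)} = b^{2} \left(63 - b\right)$
$l{\left(O,J \right)} = -38 + \frac{i \sqrt{2}}{2}$ ($l{\left(O,J \right)} = -38 + \frac{\sqrt{-1 - 1}}{2} = -38 + \frac{\sqrt{-2}}{2} = -38 + \frac{i \sqrt{2}}{2}$)
$\left(-3189 + M{\left(-113 \right)}\right) + l{\left(F{\left(6 \right)},113 \right)} = \left(-3189 + \left(-113\right)^{2} \left(63 - -113\right)\right) - \left(38 - \frac{i \sqrt{2}}{2}\right) = \left(-3189 + 12769 \left(63 + 113\right)\right) - \left(38 - \frac{i \sqrt{2}}{2}\right) = \left(-3189 + 12769 \cdot 176\right) - \left(38 - \frac{i \sqrt{2}}{2}\right) = \left(-3189 + 2247344\right) - \left(38 - \frac{i \sqrt{2}}{2}\right) = 2244155 - \left(38 - \frac{i \sqrt{2}}{2}\right) = 2244117 + \frac{i \sqrt{2}}{2}$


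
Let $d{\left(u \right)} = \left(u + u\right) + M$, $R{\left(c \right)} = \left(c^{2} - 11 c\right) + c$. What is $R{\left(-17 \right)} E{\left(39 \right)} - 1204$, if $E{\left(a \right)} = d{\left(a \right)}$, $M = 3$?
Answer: $35975$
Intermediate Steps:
$R{\left(c \right)} = c^{2} - 10 c$
$d{\left(u \right)} = 3 + 2 u$ ($d{\left(u \right)} = \left(u + u\right) + 3 = 2 u + 3 = 3 + 2 u$)
$E{\left(a \right)} = 3 + 2 a$
$R{\left(-17 \right)} E{\left(39 \right)} - 1204 = - 17 \left(-10 - 17\right) \left(3 + 2 \cdot 39\right) - 1204 = \left(-17\right) \left(-27\right) \left(3 + 78\right) - 1204 = 459 \cdot 81 - 1204 = 37179 - 1204 = 35975$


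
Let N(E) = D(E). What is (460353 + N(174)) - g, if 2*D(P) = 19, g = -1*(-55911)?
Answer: 808903/2 ≈ 4.0445e+5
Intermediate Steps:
g = 55911
D(P) = 19/2 (D(P) = (½)*19 = 19/2)
N(E) = 19/2
(460353 + N(174)) - g = (460353 + 19/2) - 1*55911 = 920725/2 - 55911 = 808903/2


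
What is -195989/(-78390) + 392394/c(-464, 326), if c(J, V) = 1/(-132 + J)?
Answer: -18332820137371/78390 ≈ -2.3387e+8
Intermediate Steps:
-195989/(-78390) + 392394/c(-464, 326) = -195989/(-78390) + 392394/(1/(-132 - 464)) = -195989*(-1/78390) + 392394/(1/(-596)) = 195989/78390 + 392394/(-1/596) = 195989/78390 + 392394*(-596) = 195989/78390 - 233866824 = -18332820137371/78390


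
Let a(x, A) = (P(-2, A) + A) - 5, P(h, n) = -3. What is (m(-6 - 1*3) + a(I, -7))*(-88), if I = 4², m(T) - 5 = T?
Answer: 1672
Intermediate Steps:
m(T) = 5 + T
I = 16
a(x, A) = -8 + A (a(x, A) = (-3 + A) - 5 = -8 + A)
(m(-6 - 1*3) + a(I, -7))*(-88) = ((5 + (-6 - 1*3)) + (-8 - 7))*(-88) = ((5 + (-6 - 3)) - 15)*(-88) = ((5 - 9) - 15)*(-88) = (-4 - 15)*(-88) = -19*(-88) = 1672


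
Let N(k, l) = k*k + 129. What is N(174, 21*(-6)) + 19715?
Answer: 50120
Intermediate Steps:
N(k, l) = 129 + k² (N(k, l) = k² + 129 = 129 + k²)
N(174, 21*(-6)) + 19715 = (129 + 174²) + 19715 = (129 + 30276) + 19715 = 30405 + 19715 = 50120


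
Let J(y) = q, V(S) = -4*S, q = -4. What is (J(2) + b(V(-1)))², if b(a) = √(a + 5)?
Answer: 1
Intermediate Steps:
J(y) = -4
b(a) = √(5 + a)
(J(2) + b(V(-1)))² = (-4 + √(5 - 4*(-1)))² = (-4 + √(5 + 4))² = (-4 + √9)² = (-4 + 3)² = (-1)² = 1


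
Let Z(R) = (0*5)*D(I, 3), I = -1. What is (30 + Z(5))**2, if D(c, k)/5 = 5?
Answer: 900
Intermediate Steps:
D(c, k) = 25 (D(c, k) = 5*5 = 25)
Z(R) = 0 (Z(R) = (0*5)*25 = 0*25 = 0)
(30 + Z(5))**2 = (30 + 0)**2 = 30**2 = 900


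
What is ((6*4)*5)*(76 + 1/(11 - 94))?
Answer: 756840/83 ≈ 9118.5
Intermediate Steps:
((6*4)*5)*(76 + 1/(11 - 94)) = (24*5)*(76 + 1/(-83)) = 120*(76 - 1/83) = 120*(6307/83) = 756840/83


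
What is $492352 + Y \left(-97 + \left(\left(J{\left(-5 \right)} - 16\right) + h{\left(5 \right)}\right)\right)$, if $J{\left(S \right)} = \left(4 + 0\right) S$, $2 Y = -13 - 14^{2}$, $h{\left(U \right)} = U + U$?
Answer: $\frac{1010411}{2} \approx 5.0521 \cdot 10^{5}$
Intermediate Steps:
$h{\left(U \right)} = 2 U$
$Y = - \frac{209}{2}$ ($Y = \frac{-13 - 14^{2}}{2} = \frac{-13 - 196}{2} = \frac{1}{2} \left(-209\right) = - \frac{209}{2} \approx -104.5$)
$J{\left(S \right)} = 4 S$
$492352 + Y \left(-97 + \left(\left(J{\left(-5 \right)} - 16\right) + h{\left(5 \right)}\right)\right) = 492352 - \frac{209 \left(-97 + \left(\left(4 \left(-5\right) - 16\right) + 2 \cdot 5\right)\right)}{2} = 492352 - \frac{209 \left(-97 + \left(\left(-20 - 16\right) + 10\right)\right)}{2} = 492352 - \frac{209 \left(-97 + \left(-36 + 10\right)\right)}{2} = 492352 - \frac{209 \left(-97 - 26\right)}{2} = 492352 - - \frac{25707}{2} = 492352 + \frac{25707}{2} = \frac{1010411}{2}$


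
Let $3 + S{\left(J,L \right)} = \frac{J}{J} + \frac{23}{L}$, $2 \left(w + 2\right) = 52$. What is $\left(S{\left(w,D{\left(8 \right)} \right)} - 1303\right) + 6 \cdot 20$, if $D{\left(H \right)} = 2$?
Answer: $- \frac{2347}{2} \approx -1173.5$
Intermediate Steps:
$w = 24$ ($w = -2 + \frac{1}{2} \cdot 52 = -2 + 26 = 24$)
$S{\left(J,L \right)} = -2 + \frac{23}{L}$ ($S{\left(J,L \right)} = -3 + \left(\frac{J}{J} + \frac{23}{L}\right) = -3 + \left(1 + \frac{23}{L}\right) = -2 + \frac{23}{L}$)
$\left(S{\left(w,D{\left(8 \right)} \right)} - 1303\right) + 6 \cdot 20 = \left(\left(-2 + \frac{23}{2}\right) - 1303\right) + 6 \cdot 20 = \left(\left(-2 + 23 \cdot \frac{1}{2}\right) - 1303\right) + 120 = \left(\left(-2 + \frac{23}{2}\right) - 1303\right) + 120 = \left(\frac{19}{2} - 1303\right) + 120 = - \frac{2587}{2} + 120 = - \frac{2347}{2}$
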